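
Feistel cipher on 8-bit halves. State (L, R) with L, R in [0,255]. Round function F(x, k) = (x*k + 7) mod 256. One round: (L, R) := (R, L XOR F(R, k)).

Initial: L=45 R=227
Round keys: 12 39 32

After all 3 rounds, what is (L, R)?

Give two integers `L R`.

Answer: 146 193

Derivation:
Round 1 (k=12): L=227 R=134
Round 2 (k=39): L=134 R=146
Round 3 (k=32): L=146 R=193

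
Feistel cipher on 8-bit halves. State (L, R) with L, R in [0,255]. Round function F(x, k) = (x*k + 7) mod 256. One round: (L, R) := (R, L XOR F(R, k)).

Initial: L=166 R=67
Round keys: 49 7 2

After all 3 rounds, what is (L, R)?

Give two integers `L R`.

Round 1 (k=49): L=67 R=124
Round 2 (k=7): L=124 R=40
Round 3 (k=2): L=40 R=43

Answer: 40 43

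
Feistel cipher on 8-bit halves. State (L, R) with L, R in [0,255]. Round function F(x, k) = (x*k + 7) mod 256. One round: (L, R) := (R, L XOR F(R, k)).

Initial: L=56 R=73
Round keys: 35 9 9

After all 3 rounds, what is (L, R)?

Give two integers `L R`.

Answer: 88 37

Derivation:
Round 1 (k=35): L=73 R=58
Round 2 (k=9): L=58 R=88
Round 3 (k=9): L=88 R=37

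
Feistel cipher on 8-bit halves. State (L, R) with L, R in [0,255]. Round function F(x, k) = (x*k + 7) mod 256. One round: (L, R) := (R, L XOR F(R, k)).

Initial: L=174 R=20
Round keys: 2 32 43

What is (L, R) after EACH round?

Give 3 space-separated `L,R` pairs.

Round 1 (k=2): L=20 R=129
Round 2 (k=32): L=129 R=51
Round 3 (k=43): L=51 R=25

Answer: 20,129 129,51 51,25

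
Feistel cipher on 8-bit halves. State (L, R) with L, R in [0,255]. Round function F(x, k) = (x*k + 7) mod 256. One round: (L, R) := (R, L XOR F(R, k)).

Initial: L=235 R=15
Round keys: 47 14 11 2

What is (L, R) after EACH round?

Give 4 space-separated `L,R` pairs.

Round 1 (k=47): L=15 R=35
Round 2 (k=14): L=35 R=254
Round 3 (k=11): L=254 R=210
Round 4 (k=2): L=210 R=85

Answer: 15,35 35,254 254,210 210,85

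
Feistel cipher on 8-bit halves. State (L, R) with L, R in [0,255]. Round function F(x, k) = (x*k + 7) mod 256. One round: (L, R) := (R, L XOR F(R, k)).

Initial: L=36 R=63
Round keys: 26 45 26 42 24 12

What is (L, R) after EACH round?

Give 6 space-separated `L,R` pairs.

Answer: 63,73 73,227 227,92 92,252 252,251 251,55

Derivation:
Round 1 (k=26): L=63 R=73
Round 2 (k=45): L=73 R=227
Round 3 (k=26): L=227 R=92
Round 4 (k=42): L=92 R=252
Round 5 (k=24): L=252 R=251
Round 6 (k=12): L=251 R=55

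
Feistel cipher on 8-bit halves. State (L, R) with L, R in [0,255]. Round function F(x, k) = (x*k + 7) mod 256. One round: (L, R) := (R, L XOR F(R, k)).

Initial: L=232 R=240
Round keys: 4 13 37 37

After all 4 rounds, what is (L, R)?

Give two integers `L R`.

Round 1 (k=4): L=240 R=47
Round 2 (k=13): L=47 R=154
Round 3 (k=37): L=154 R=102
Round 4 (k=37): L=102 R=95

Answer: 102 95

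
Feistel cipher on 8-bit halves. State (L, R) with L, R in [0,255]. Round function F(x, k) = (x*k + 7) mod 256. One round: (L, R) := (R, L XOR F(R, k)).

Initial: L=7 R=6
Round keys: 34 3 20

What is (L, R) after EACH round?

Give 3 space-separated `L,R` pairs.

Answer: 6,212 212,133 133,191

Derivation:
Round 1 (k=34): L=6 R=212
Round 2 (k=3): L=212 R=133
Round 3 (k=20): L=133 R=191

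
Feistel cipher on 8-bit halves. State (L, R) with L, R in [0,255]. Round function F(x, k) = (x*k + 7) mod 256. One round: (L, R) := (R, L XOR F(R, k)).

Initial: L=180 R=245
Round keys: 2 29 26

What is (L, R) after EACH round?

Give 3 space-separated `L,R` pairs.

Round 1 (k=2): L=245 R=69
Round 2 (k=29): L=69 R=45
Round 3 (k=26): L=45 R=220

Answer: 245,69 69,45 45,220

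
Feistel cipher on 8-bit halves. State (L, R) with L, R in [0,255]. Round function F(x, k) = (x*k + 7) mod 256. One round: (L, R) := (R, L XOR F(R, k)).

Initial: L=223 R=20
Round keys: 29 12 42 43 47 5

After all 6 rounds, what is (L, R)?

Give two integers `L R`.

Answer: 167 139

Derivation:
Round 1 (k=29): L=20 R=148
Round 2 (k=12): L=148 R=227
Round 3 (k=42): L=227 R=209
Round 4 (k=43): L=209 R=193
Round 5 (k=47): L=193 R=167
Round 6 (k=5): L=167 R=139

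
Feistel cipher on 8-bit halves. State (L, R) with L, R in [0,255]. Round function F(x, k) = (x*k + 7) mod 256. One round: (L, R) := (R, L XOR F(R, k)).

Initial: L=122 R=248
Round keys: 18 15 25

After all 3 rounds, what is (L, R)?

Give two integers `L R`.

Round 1 (k=18): L=248 R=13
Round 2 (k=15): L=13 R=50
Round 3 (k=25): L=50 R=228

Answer: 50 228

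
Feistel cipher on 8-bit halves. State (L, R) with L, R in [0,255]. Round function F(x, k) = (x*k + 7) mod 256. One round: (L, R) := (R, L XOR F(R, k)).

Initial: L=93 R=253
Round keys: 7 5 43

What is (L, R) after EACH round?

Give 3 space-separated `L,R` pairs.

Round 1 (k=7): L=253 R=175
Round 2 (k=5): L=175 R=143
Round 3 (k=43): L=143 R=163

Answer: 253,175 175,143 143,163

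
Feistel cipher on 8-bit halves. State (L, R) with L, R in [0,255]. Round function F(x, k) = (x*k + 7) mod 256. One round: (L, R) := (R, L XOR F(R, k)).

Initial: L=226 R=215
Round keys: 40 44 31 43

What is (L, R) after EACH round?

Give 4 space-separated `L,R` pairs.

Round 1 (k=40): L=215 R=125
Round 2 (k=44): L=125 R=84
Round 3 (k=31): L=84 R=78
Round 4 (k=43): L=78 R=117

Answer: 215,125 125,84 84,78 78,117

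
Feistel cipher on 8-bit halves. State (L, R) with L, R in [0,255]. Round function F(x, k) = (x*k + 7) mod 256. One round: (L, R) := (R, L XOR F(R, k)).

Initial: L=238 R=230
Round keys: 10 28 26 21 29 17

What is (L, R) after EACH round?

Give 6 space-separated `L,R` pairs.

Round 1 (k=10): L=230 R=237
Round 2 (k=28): L=237 R=21
Round 3 (k=26): L=21 R=196
Round 4 (k=21): L=196 R=14
Round 5 (k=29): L=14 R=89
Round 6 (k=17): L=89 R=254

Answer: 230,237 237,21 21,196 196,14 14,89 89,254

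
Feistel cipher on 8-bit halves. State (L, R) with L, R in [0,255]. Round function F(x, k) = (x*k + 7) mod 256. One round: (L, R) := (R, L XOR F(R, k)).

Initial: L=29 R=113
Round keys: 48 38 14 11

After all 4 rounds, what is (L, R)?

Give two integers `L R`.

Answer: 233 56

Derivation:
Round 1 (k=48): L=113 R=42
Round 2 (k=38): L=42 R=50
Round 3 (k=14): L=50 R=233
Round 4 (k=11): L=233 R=56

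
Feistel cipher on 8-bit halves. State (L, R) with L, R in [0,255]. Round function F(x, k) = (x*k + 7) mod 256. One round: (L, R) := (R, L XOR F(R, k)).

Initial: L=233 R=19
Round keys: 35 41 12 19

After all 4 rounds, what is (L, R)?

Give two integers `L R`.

Answer: 66 70

Derivation:
Round 1 (k=35): L=19 R=73
Round 2 (k=41): L=73 R=171
Round 3 (k=12): L=171 R=66
Round 4 (k=19): L=66 R=70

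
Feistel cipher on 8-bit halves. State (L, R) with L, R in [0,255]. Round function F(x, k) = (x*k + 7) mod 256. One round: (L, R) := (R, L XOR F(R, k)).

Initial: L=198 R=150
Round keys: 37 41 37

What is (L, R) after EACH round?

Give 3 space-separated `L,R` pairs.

Round 1 (k=37): L=150 R=115
Round 2 (k=41): L=115 R=228
Round 3 (k=37): L=228 R=136

Answer: 150,115 115,228 228,136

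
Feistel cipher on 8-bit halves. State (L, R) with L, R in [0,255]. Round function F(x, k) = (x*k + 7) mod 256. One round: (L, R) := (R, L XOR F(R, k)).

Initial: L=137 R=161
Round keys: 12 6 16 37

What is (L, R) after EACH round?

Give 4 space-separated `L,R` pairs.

Answer: 161,26 26,2 2,61 61,218

Derivation:
Round 1 (k=12): L=161 R=26
Round 2 (k=6): L=26 R=2
Round 3 (k=16): L=2 R=61
Round 4 (k=37): L=61 R=218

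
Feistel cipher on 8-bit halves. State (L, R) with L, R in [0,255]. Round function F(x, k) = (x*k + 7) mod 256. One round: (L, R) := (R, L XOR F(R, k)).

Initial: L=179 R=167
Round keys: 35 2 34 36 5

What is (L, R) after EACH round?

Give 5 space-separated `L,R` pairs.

Round 1 (k=35): L=167 R=111
Round 2 (k=2): L=111 R=66
Round 3 (k=34): L=66 R=164
Round 4 (k=36): L=164 R=85
Round 5 (k=5): L=85 R=20

Answer: 167,111 111,66 66,164 164,85 85,20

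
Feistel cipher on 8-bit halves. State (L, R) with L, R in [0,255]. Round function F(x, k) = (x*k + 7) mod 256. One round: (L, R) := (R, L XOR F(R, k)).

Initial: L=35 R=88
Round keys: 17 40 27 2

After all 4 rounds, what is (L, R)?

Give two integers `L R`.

Round 1 (k=17): L=88 R=252
Round 2 (k=40): L=252 R=63
Round 3 (k=27): L=63 R=80
Round 4 (k=2): L=80 R=152

Answer: 80 152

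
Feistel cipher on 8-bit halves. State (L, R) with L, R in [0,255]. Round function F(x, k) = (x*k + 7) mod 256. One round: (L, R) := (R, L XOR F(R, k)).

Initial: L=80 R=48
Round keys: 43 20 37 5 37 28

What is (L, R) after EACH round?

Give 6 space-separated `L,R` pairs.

Answer: 48,71 71,163 163,209 209,191 191,115 115,36

Derivation:
Round 1 (k=43): L=48 R=71
Round 2 (k=20): L=71 R=163
Round 3 (k=37): L=163 R=209
Round 4 (k=5): L=209 R=191
Round 5 (k=37): L=191 R=115
Round 6 (k=28): L=115 R=36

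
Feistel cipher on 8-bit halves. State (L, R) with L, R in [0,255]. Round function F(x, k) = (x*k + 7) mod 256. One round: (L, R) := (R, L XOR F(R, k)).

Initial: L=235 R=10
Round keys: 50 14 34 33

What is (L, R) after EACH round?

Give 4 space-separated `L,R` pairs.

Round 1 (k=50): L=10 R=16
Round 2 (k=14): L=16 R=237
Round 3 (k=34): L=237 R=145
Round 4 (k=33): L=145 R=85

Answer: 10,16 16,237 237,145 145,85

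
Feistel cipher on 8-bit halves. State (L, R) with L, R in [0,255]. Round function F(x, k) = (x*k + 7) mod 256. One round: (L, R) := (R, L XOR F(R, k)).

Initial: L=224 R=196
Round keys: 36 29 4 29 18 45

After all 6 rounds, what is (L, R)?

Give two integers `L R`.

Round 1 (k=36): L=196 R=119
Round 2 (k=29): L=119 R=70
Round 3 (k=4): L=70 R=104
Round 4 (k=29): L=104 R=137
Round 5 (k=18): L=137 R=193
Round 6 (k=45): L=193 R=125

Answer: 193 125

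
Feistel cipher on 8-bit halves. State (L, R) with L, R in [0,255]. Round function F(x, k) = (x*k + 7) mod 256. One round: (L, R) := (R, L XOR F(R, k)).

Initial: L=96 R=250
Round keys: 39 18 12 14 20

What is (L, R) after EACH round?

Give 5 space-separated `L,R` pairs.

Answer: 250,125 125,43 43,118 118,80 80,49

Derivation:
Round 1 (k=39): L=250 R=125
Round 2 (k=18): L=125 R=43
Round 3 (k=12): L=43 R=118
Round 4 (k=14): L=118 R=80
Round 5 (k=20): L=80 R=49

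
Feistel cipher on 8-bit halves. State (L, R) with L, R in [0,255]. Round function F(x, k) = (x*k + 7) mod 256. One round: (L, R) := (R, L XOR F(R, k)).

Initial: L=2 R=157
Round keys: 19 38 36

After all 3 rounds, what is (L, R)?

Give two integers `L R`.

Answer: 18 35

Derivation:
Round 1 (k=19): L=157 R=172
Round 2 (k=38): L=172 R=18
Round 3 (k=36): L=18 R=35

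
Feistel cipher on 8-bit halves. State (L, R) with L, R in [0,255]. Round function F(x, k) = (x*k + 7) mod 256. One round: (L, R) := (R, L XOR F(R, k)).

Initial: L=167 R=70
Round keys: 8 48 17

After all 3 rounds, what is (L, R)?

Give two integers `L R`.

Round 1 (k=8): L=70 R=144
Round 2 (k=48): L=144 R=65
Round 3 (k=17): L=65 R=200

Answer: 65 200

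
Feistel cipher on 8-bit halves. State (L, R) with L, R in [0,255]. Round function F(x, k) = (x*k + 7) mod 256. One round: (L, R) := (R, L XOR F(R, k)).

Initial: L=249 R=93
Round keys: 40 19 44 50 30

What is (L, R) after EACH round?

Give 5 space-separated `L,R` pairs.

Round 1 (k=40): L=93 R=118
Round 2 (k=19): L=118 R=148
Round 3 (k=44): L=148 R=1
Round 4 (k=50): L=1 R=173
Round 5 (k=30): L=173 R=76

Answer: 93,118 118,148 148,1 1,173 173,76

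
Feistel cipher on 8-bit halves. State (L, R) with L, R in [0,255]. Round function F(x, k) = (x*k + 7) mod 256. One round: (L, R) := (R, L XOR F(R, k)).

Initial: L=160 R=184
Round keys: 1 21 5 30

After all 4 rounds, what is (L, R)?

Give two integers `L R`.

Answer: 198 17

Derivation:
Round 1 (k=1): L=184 R=31
Round 2 (k=21): L=31 R=42
Round 3 (k=5): L=42 R=198
Round 4 (k=30): L=198 R=17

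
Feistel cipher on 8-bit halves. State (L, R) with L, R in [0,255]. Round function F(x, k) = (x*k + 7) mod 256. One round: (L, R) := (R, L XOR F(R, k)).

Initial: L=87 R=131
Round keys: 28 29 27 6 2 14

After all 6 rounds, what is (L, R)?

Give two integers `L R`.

Round 1 (k=28): L=131 R=12
Round 2 (k=29): L=12 R=224
Round 3 (k=27): L=224 R=171
Round 4 (k=6): L=171 R=233
Round 5 (k=2): L=233 R=114
Round 6 (k=14): L=114 R=170

Answer: 114 170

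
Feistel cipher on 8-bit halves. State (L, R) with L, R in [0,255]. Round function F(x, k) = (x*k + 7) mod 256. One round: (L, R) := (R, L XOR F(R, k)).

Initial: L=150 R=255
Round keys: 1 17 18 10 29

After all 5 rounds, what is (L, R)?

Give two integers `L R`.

Round 1 (k=1): L=255 R=144
Round 2 (k=17): L=144 R=104
Round 3 (k=18): L=104 R=199
Round 4 (k=10): L=199 R=165
Round 5 (k=29): L=165 R=127

Answer: 165 127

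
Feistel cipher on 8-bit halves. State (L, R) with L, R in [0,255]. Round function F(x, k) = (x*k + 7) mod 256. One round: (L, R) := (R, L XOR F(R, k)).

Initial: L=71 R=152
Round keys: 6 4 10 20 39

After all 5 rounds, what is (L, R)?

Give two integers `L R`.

Round 1 (k=6): L=152 R=208
Round 2 (k=4): L=208 R=223
Round 3 (k=10): L=223 R=109
Round 4 (k=20): L=109 R=84
Round 5 (k=39): L=84 R=190

Answer: 84 190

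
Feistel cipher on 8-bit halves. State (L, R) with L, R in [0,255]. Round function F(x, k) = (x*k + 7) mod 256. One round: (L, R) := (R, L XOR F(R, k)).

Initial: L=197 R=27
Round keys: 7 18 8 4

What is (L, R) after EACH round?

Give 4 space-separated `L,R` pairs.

Round 1 (k=7): L=27 R=1
Round 2 (k=18): L=1 R=2
Round 3 (k=8): L=2 R=22
Round 4 (k=4): L=22 R=93

Answer: 27,1 1,2 2,22 22,93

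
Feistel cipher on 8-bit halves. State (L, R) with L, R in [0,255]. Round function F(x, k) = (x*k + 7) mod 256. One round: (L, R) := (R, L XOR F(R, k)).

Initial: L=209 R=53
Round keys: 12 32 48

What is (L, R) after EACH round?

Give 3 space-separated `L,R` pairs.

Answer: 53,82 82,114 114,53

Derivation:
Round 1 (k=12): L=53 R=82
Round 2 (k=32): L=82 R=114
Round 3 (k=48): L=114 R=53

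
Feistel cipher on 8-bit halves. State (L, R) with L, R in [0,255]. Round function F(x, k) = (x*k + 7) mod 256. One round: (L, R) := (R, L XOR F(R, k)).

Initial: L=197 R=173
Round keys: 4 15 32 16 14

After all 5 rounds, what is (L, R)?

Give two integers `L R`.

Round 1 (k=4): L=173 R=126
Round 2 (k=15): L=126 R=196
Round 3 (k=32): L=196 R=249
Round 4 (k=16): L=249 R=83
Round 5 (k=14): L=83 R=104

Answer: 83 104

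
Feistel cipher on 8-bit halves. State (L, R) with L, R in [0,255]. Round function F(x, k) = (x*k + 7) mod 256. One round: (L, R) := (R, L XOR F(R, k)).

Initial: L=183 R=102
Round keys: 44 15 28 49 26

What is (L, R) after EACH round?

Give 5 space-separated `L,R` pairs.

Round 1 (k=44): L=102 R=56
Round 2 (k=15): L=56 R=41
Round 3 (k=28): L=41 R=187
Round 4 (k=49): L=187 R=251
Round 5 (k=26): L=251 R=62

Answer: 102,56 56,41 41,187 187,251 251,62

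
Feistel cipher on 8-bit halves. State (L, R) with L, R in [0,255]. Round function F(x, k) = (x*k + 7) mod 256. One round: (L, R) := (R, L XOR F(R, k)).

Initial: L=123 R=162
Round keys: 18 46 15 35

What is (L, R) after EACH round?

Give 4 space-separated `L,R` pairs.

Answer: 162,16 16,69 69,2 2,8

Derivation:
Round 1 (k=18): L=162 R=16
Round 2 (k=46): L=16 R=69
Round 3 (k=15): L=69 R=2
Round 4 (k=35): L=2 R=8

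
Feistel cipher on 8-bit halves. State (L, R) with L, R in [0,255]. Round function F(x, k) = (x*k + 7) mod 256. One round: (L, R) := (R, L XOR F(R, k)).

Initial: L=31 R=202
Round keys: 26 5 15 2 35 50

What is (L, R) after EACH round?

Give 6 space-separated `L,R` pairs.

Answer: 202,148 148,33 33,98 98,234 234,103 103,207

Derivation:
Round 1 (k=26): L=202 R=148
Round 2 (k=5): L=148 R=33
Round 3 (k=15): L=33 R=98
Round 4 (k=2): L=98 R=234
Round 5 (k=35): L=234 R=103
Round 6 (k=50): L=103 R=207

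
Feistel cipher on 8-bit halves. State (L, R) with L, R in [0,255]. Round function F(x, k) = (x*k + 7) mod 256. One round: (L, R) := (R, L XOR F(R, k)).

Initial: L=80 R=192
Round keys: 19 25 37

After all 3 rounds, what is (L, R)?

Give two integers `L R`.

Round 1 (k=19): L=192 R=23
Round 2 (k=25): L=23 R=134
Round 3 (k=37): L=134 R=114

Answer: 134 114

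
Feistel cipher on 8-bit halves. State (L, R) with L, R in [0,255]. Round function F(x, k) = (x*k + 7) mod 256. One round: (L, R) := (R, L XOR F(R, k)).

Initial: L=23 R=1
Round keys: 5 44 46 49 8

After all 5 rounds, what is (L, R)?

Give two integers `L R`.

Round 1 (k=5): L=1 R=27
Round 2 (k=44): L=27 R=170
Round 3 (k=46): L=170 R=136
Round 4 (k=49): L=136 R=165
Round 5 (k=8): L=165 R=167

Answer: 165 167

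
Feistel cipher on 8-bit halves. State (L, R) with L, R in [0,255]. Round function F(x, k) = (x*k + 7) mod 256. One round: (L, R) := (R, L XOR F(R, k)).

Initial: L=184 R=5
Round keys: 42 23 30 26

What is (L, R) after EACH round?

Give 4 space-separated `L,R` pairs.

Answer: 5,97 97,187 187,144 144,28

Derivation:
Round 1 (k=42): L=5 R=97
Round 2 (k=23): L=97 R=187
Round 3 (k=30): L=187 R=144
Round 4 (k=26): L=144 R=28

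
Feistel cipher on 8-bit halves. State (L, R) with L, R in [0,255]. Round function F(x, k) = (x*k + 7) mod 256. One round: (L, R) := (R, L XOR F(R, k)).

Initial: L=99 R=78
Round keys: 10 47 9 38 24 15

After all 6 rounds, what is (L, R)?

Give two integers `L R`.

Answer: 143 166

Derivation:
Round 1 (k=10): L=78 R=112
Round 2 (k=47): L=112 R=217
Round 3 (k=9): L=217 R=216
Round 4 (k=38): L=216 R=206
Round 5 (k=24): L=206 R=143
Round 6 (k=15): L=143 R=166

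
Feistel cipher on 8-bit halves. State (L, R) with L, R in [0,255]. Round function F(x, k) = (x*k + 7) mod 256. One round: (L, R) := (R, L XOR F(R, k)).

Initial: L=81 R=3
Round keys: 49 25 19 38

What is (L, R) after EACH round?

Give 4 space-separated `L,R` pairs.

Answer: 3,203 203,217 217,233 233,68

Derivation:
Round 1 (k=49): L=3 R=203
Round 2 (k=25): L=203 R=217
Round 3 (k=19): L=217 R=233
Round 4 (k=38): L=233 R=68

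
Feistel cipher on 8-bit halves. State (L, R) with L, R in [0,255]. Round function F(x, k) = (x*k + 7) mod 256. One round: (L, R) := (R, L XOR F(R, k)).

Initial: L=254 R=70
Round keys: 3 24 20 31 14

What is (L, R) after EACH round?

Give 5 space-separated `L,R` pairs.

Round 1 (k=3): L=70 R=39
Round 2 (k=24): L=39 R=233
Round 3 (k=20): L=233 R=28
Round 4 (k=31): L=28 R=130
Round 5 (k=14): L=130 R=63

Answer: 70,39 39,233 233,28 28,130 130,63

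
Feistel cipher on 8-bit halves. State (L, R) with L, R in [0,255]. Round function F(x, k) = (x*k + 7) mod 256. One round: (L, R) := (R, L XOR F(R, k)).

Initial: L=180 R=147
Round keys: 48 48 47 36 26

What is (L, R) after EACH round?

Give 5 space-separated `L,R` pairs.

Round 1 (k=48): L=147 R=35
Round 2 (k=48): L=35 R=4
Round 3 (k=47): L=4 R=224
Round 4 (k=36): L=224 R=131
Round 5 (k=26): L=131 R=181

Answer: 147,35 35,4 4,224 224,131 131,181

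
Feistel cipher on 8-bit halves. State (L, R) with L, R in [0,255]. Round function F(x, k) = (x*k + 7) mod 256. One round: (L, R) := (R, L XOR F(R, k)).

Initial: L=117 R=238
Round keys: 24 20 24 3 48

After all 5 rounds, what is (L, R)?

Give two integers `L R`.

Answer: 255 234

Derivation:
Round 1 (k=24): L=238 R=34
Round 2 (k=20): L=34 R=65
Round 3 (k=24): L=65 R=61
Round 4 (k=3): L=61 R=255
Round 5 (k=48): L=255 R=234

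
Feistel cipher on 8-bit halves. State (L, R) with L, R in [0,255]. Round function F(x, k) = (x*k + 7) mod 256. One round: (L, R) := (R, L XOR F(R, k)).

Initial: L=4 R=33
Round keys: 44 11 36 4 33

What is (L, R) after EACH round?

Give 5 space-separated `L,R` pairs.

Answer: 33,183 183,197 197,12 12,242 242,53

Derivation:
Round 1 (k=44): L=33 R=183
Round 2 (k=11): L=183 R=197
Round 3 (k=36): L=197 R=12
Round 4 (k=4): L=12 R=242
Round 5 (k=33): L=242 R=53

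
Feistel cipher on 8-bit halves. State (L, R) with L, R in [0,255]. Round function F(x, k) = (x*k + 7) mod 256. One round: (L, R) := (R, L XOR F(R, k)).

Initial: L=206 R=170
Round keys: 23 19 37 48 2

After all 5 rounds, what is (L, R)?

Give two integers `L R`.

Round 1 (k=23): L=170 R=131
Round 2 (k=19): L=131 R=106
Round 3 (k=37): L=106 R=218
Round 4 (k=48): L=218 R=141
Round 5 (k=2): L=141 R=251

Answer: 141 251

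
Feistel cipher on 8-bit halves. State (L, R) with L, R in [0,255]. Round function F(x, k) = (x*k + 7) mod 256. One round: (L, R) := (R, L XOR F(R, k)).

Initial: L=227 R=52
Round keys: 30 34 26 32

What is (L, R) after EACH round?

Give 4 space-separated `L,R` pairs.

Round 1 (k=30): L=52 R=252
Round 2 (k=34): L=252 R=75
Round 3 (k=26): L=75 R=89
Round 4 (k=32): L=89 R=108

Answer: 52,252 252,75 75,89 89,108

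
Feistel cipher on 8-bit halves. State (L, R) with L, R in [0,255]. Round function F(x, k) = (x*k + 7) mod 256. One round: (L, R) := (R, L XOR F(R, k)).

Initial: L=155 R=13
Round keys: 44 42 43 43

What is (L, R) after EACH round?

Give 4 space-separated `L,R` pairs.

Round 1 (k=44): L=13 R=216
Round 2 (k=42): L=216 R=122
Round 3 (k=43): L=122 R=93
Round 4 (k=43): L=93 R=220

Answer: 13,216 216,122 122,93 93,220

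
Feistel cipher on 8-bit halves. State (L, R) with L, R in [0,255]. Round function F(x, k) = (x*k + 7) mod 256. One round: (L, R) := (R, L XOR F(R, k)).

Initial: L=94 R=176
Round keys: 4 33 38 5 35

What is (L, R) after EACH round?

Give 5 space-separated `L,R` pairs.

Round 1 (k=4): L=176 R=153
Round 2 (k=33): L=153 R=112
Round 3 (k=38): L=112 R=62
Round 4 (k=5): L=62 R=77
Round 5 (k=35): L=77 R=176

Answer: 176,153 153,112 112,62 62,77 77,176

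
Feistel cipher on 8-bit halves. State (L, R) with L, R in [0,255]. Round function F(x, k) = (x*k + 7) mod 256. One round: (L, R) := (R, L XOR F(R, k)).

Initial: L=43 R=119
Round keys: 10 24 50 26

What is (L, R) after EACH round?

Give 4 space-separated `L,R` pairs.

Round 1 (k=10): L=119 R=134
Round 2 (k=24): L=134 R=224
Round 3 (k=50): L=224 R=65
Round 4 (k=26): L=65 R=65

Answer: 119,134 134,224 224,65 65,65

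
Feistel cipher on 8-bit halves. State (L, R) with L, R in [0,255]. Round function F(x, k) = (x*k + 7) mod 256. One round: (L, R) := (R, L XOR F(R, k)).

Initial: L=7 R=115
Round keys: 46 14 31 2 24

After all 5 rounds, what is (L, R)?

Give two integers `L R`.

Round 1 (k=46): L=115 R=182
Round 2 (k=14): L=182 R=136
Round 3 (k=31): L=136 R=201
Round 4 (k=2): L=201 R=17
Round 5 (k=24): L=17 R=86

Answer: 17 86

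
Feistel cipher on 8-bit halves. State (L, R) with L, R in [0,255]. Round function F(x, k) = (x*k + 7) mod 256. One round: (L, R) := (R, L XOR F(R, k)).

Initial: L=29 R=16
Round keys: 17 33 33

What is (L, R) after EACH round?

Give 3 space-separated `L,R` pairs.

Round 1 (k=17): L=16 R=10
Round 2 (k=33): L=10 R=65
Round 3 (k=33): L=65 R=98

Answer: 16,10 10,65 65,98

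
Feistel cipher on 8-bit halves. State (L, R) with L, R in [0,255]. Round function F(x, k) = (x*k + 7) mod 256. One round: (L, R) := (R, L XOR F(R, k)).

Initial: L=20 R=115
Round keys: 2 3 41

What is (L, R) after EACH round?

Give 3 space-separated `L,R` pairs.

Answer: 115,249 249,129 129,73

Derivation:
Round 1 (k=2): L=115 R=249
Round 2 (k=3): L=249 R=129
Round 3 (k=41): L=129 R=73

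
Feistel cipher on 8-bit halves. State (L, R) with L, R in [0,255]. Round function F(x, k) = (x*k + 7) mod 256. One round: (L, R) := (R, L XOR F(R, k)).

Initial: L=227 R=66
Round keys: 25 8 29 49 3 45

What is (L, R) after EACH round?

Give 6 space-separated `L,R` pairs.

Round 1 (k=25): L=66 R=154
Round 2 (k=8): L=154 R=149
Round 3 (k=29): L=149 R=114
Round 4 (k=49): L=114 R=76
Round 5 (k=3): L=76 R=153
Round 6 (k=45): L=153 R=160

Answer: 66,154 154,149 149,114 114,76 76,153 153,160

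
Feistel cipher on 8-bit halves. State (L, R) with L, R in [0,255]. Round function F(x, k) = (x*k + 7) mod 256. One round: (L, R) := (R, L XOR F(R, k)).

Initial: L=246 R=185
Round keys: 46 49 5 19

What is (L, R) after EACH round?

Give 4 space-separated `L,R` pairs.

Round 1 (k=46): L=185 R=179
Round 2 (k=49): L=179 R=243
Round 3 (k=5): L=243 R=117
Round 4 (k=19): L=117 R=69

Answer: 185,179 179,243 243,117 117,69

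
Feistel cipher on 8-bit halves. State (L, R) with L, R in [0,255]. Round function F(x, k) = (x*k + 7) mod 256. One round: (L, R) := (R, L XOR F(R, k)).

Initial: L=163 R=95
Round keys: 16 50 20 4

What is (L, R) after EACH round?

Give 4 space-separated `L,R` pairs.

Round 1 (k=16): L=95 R=84
Round 2 (k=50): L=84 R=48
Round 3 (k=20): L=48 R=147
Round 4 (k=4): L=147 R=99

Answer: 95,84 84,48 48,147 147,99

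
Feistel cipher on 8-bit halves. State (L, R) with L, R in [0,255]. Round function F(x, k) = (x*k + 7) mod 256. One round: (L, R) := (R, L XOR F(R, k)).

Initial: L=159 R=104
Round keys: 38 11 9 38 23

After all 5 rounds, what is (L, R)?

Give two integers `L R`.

Round 1 (k=38): L=104 R=232
Round 2 (k=11): L=232 R=151
Round 3 (k=9): L=151 R=190
Round 4 (k=38): L=190 R=172
Round 5 (k=23): L=172 R=197

Answer: 172 197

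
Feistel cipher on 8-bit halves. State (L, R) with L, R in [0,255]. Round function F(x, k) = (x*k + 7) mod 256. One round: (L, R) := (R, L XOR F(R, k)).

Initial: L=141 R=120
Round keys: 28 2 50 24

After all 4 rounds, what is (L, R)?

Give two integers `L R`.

Round 1 (k=28): L=120 R=170
Round 2 (k=2): L=170 R=35
Round 3 (k=50): L=35 R=119
Round 4 (k=24): L=119 R=12

Answer: 119 12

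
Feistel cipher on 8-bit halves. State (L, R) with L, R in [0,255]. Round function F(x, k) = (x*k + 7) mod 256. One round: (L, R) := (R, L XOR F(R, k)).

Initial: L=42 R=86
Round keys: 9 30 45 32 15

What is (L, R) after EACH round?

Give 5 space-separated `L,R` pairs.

Answer: 86,39 39,207 207,77 77,104 104,82

Derivation:
Round 1 (k=9): L=86 R=39
Round 2 (k=30): L=39 R=207
Round 3 (k=45): L=207 R=77
Round 4 (k=32): L=77 R=104
Round 5 (k=15): L=104 R=82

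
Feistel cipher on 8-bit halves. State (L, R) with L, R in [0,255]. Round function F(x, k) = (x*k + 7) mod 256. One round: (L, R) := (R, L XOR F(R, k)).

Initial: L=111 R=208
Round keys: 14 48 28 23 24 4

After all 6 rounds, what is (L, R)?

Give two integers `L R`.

Round 1 (k=14): L=208 R=8
Round 2 (k=48): L=8 R=87
Round 3 (k=28): L=87 R=131
Round 4 (k=23): L=131 R=155
Round 5 (k=24): L=155 R=12
Round 6 (k=4): L=12 R=172

Answer: 12 172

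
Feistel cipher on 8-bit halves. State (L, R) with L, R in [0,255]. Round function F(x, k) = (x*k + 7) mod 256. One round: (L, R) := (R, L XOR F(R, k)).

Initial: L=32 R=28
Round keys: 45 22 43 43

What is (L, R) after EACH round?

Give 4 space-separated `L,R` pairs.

Answer: 28,211 211,53 53,61 61,115

Derivation:
Round 1 (k=45): L=28 R=211
Round 2 (k=22): L=211 R=53
Round 3 (k=43): L=53 R=61
Round 4 (k=43): L=61 R=115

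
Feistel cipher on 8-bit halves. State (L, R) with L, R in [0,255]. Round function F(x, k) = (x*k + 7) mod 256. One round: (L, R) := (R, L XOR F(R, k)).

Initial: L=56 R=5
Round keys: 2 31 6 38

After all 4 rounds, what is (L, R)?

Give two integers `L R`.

Round 1 (k=2): L=5 R=41
Round 2 (k=31): L=41 R=251
Round 3 (k=6): L=251 R=192
Round 4 (k=38): L=192 R=124

Answer: 192 124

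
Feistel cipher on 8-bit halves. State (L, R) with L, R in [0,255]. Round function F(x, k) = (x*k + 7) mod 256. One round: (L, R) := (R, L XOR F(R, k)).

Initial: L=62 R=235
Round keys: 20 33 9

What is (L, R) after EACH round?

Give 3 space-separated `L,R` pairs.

Answer: 235,93 93,239 239,51

Derivation:
Round 1 (k=20): L=235 R=93
Round 2 (k=33): L=93 R=239
Round 3 (k=9): L=239 R=51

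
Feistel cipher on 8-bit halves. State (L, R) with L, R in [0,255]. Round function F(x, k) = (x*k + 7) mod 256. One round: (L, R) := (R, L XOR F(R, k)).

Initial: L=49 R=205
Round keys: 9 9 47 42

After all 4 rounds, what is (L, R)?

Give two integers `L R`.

Answer: 139 100

Derivation:
Round 1 (k=9): L=205 R=13
Round 2 (k=9): L=13 R=177
Round 3 (k=47): L=177 R=139
Round 4 (k=42): L=139 R=100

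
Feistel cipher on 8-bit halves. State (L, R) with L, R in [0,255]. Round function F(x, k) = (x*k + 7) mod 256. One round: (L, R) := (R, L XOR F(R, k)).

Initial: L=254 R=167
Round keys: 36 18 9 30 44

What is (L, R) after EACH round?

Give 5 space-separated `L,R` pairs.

Answer: 167,125 125,118 118,80 80,17 17,163

Derivation:
Round 1 (k=36): L=167 R=125
Round 2 (k=18): L=125 R=118
Round 3 (k=9): L=118 R=80
Round 4 (k=30): L=80 R=17
Round 5 (k=44): L=17 R=163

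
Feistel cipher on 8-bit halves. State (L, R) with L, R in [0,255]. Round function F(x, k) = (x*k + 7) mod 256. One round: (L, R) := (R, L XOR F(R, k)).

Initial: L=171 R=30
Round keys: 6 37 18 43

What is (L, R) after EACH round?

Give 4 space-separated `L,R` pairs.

Round 1 (k=6): L=30 R=16
Round 2 (k=37): L=16 R=73
Round 3 (k=18): L=73 R=57
Round 4 (k=43): L=57 R=211

Answer: 30,16 16,73 73,57 57,211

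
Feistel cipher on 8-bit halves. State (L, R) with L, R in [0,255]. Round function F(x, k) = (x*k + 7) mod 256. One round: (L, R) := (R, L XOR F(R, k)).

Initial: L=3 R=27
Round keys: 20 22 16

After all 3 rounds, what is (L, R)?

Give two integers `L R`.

Answer: 220 231

Derivation:
Round 1 (k=20): L=27 R=32
Round 2 (k=22): L=32 R=220
Round 3 (k=16): L=220 R=231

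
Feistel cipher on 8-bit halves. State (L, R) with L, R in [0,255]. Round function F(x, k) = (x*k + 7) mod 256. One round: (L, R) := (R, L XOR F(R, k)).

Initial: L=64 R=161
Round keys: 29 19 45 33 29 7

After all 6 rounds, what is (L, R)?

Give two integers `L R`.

Answer: 200 177

Derivation:
Round 1 (k=29): L=161 R=4
Round 2 (k=19): L=4 R=242
Round 3 (k=45): L=242 R=149
Round 4 (k=33): L=149 R=206
Round 5 (k=29): L=206 R=200
Round 6 (k=7): L=200 R=177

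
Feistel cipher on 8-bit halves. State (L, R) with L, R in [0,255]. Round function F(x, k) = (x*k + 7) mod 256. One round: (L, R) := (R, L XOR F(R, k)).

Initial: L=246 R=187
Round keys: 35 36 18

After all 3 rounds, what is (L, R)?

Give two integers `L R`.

Answer: 196 161

Derivation:
Round 1 (k=35): L=187 R=110
Round 2 (k=36): L=110 R=196
Round 3 (k=18): L=196 R=161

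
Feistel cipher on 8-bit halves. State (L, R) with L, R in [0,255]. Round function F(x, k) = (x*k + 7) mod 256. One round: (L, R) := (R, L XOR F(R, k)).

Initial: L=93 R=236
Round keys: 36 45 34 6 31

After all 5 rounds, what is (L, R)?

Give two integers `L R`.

Round 1 (k=36): L=236 R=106
Round 2 (k=45): L=106 R=69
Round 3 (k=34): L=69 R=91
Round 4 (k=6): L=91 R=108
Round 5 (k=31): L=108 R=64

Answer: 108 64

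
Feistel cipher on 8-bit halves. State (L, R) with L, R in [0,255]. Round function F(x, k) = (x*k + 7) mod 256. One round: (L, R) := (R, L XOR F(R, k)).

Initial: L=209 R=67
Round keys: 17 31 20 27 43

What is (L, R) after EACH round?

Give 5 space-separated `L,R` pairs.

Answer: 67,171 171,255 255,88 88,176 176,207

Derivation:
Round 1 (k=17): L=67 R=171
Round 2 (k=31): L=171 R=255
Round 3 (k=20): L=255 R=88
Round 4 (k=27): L=88 R=176
Round 5 (k=43): L=176 R=207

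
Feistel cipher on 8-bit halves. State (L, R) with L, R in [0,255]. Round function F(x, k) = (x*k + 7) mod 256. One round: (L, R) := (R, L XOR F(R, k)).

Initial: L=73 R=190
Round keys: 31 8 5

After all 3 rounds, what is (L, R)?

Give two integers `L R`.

Answer: 185 228

Derivation:
Round 1 (k=31): L=190 R=64
Round 2 (k=8): L=64 R=185
Round 3 (k=5): L=185 R=228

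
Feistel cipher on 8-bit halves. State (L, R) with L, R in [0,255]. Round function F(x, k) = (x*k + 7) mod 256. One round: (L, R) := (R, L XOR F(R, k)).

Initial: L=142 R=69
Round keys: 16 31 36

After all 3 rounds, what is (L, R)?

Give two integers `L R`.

Answer: 11 74

Derivation:
Round 1 (k=16): L=69 R=217
Round 2 (k=31): L=217 R=11
Round 3 (k=36): L=11 R=74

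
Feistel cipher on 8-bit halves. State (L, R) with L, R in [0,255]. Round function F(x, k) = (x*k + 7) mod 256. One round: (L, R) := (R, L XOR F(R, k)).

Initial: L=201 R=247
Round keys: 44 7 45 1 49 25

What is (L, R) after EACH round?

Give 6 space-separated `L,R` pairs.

Answer: 247,178 178,18 18,131 131,152 152,156 156,219

Derivation:
Round 1 (k=44): L=247 R=178
Round 2 (k=7): L=178 R=18
Round 3 (k=45): L=18 R=131
Round 4 (k=1): L=131 R=152
Round 5 (k=49): L=152 R=156
Round 6 (k=25): L=156 R=219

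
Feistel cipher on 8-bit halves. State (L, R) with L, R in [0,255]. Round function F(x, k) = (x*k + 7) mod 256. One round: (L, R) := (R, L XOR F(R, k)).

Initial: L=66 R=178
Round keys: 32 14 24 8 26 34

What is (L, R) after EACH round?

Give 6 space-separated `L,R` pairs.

Answer: 178,5 5,255 255,234 234,168 168,253 253,9

Derivation:
Round 1 (k=32): L=178 R=5
Round 2 (k=14): L=5 R=255
Round 3 (k=24): L=255 R=234
Round 4 (k=8): L=234 R=168
Round 5 (k=26): L=168 R=253
Round 6 (k=34): L=253 R=9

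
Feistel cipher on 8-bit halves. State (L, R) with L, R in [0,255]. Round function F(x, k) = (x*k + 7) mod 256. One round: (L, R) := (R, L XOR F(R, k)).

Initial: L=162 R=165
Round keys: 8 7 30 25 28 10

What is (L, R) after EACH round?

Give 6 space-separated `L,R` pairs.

Round 1 (k=8): L=165 R=141
Round 2 (k=7): L=141 R=71
Round 3 (k=30): L=71 R=212
Round 4 (k=25): L=212 R=252
Round 5 (k=28): L=252 R=67
Round 6 (k=10): L=67 R=89

Answer: 165,141 141,71 71,212 212,252 252,67 67,89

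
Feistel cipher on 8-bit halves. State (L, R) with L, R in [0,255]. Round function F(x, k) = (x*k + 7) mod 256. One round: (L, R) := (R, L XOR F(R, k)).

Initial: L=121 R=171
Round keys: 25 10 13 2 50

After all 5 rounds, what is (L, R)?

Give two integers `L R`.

Answer: 13 239

Derivation:
Round 1 (k=25): L=171 R=195
Round 2 (k=10): L=195 R=14
Round 3 (k=13): L=14 R=126
Round 4 (k=2): L=126 R=13
Round 5 (k=50): L=13 R=239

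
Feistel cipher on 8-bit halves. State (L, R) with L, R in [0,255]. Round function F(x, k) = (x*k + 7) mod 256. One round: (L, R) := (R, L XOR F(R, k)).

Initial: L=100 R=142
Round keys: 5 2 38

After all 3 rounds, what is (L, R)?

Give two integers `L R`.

Answer: 215 88

Derivation:
Round 1 (k=5): L=142 R=169
Round 2 (k=2): L=169 R=215
Round 3 (k=38): L=215 R=88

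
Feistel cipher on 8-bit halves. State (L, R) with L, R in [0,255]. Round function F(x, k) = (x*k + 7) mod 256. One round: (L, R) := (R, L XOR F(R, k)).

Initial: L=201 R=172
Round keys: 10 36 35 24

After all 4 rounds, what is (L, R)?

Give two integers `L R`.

Round 1 (k=10): L=172 R=118
Round 2 (k=36): L=118 R=51
Round 3 (k=35): L=51 R=118
Round 4 (k=24): L=118 R=36

Answer: 118 36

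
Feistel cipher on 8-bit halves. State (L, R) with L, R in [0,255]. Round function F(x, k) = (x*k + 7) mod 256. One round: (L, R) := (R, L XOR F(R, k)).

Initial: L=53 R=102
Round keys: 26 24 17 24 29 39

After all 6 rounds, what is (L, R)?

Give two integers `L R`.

Round 1 (k=26): L=102 R=86
Round 2 (k=24): L=86 R=113
Round 3 (k=17): L=113 R=222
Round 4 (k=24): L=222 R=166
Round 5 (k=29): L=166 R=11
Round 6 (k=39): L=11 R=18

Answer: 11 18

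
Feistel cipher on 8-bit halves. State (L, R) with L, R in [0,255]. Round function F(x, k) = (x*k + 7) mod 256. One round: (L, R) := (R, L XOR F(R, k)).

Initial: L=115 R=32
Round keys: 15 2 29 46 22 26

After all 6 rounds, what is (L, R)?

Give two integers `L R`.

Answer: 241 197

Derivation:
Round 1 (k=15): L=32 R=148
Round 2 (k=2): L=148 R=15
Round 3 (k=29): L=15 R=46
Round 4 (k=46): L=46 R=68
Round 5 (k=22): L=68 R=241
Round 6 (k=26): L=241 R=197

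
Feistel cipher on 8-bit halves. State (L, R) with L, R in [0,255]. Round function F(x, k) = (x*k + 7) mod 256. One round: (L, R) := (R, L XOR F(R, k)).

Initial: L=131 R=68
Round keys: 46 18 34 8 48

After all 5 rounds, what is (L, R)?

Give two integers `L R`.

Answer: 116 38

Derivation:
Round 1 (k=46): L=68 R=188
Round 2 (k=18): L=188 R=123
Round 3 (k=34): L=123 R=225
Round 4 (k=8): L=225 R=116
Round 5 (k=48): L=116 R=38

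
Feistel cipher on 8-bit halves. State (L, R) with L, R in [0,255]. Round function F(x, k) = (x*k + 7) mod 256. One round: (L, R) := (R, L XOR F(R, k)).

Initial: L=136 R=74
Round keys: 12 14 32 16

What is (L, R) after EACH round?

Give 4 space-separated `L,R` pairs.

Answer: 74,247 247,195 195,144 144,196

Derivation:
Round 1 (k=12): L=74 R=247
Round 2 (k=14): L=247 R=195
Round 3 (k=32): L=195 R=144
Round 4 (k=16): L=144 R=196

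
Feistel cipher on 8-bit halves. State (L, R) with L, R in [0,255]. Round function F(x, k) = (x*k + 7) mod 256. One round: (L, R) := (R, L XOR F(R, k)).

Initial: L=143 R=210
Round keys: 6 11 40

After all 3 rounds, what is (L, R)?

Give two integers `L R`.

Answer: 137 19

Derivation:
Round 1 (k=6): L=210 R=124
Round 2 (k=11): L=124 R=137
Round 3 (k=40): L=137 R=19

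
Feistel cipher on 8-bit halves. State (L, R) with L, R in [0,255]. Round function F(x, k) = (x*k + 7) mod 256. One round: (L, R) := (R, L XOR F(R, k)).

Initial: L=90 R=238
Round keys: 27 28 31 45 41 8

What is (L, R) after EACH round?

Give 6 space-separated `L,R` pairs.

Round 1 (k=27): L=238 R=123
Round 2 (k=28): L=123 R=149
Round 3 (k=31): L=149 R=105
Round 4 (k=45): L=105 R=233
Round 5 (k=41): L=233 R=49
Round 6 (k=8): L=49 R=102

Answer: 238,123 123,149 149,105 105,233 233,49 49,102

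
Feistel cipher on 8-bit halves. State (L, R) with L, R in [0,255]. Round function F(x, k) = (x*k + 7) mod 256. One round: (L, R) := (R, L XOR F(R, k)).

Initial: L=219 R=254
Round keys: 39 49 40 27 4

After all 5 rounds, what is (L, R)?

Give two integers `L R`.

Answer: 129 246

Derivation:
Round 1 (k=39): L=254 R=98
Round 2 (k=49): L=98 R=55
Round 3 (k=40): L=55 R=253
Round 4 (k=27): L=253 R=129
Round 5 (k=4): L=129 R=246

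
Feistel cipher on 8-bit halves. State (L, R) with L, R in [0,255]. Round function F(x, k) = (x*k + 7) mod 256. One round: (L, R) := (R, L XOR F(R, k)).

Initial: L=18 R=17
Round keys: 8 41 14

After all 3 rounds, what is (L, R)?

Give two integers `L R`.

Answer: 61 192

Derivation:
Round 1 (k=8): L=17 R=157
Round 2 (k=41): L=157 R=61
Round 3 (k=14): L=61 R=192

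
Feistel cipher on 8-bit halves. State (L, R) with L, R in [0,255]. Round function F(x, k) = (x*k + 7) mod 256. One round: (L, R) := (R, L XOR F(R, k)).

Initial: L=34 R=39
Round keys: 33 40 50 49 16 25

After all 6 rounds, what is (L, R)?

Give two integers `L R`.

Answer: 140 177

Derivation:
Round 1 (k=33): L=39 R=44
Round 2 (k=40): L=44 R=192
Round 3 (k=50): L=192 R=171
Round 4 (k=49): L=171 R=2
Round 5 (k=16): L=2 R=140
Round 6 (k=25): L=140 R=177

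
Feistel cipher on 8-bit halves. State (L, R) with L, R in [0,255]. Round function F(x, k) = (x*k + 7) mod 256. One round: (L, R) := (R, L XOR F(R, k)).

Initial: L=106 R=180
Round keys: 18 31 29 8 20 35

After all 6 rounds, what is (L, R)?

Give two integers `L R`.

Answer: 91 41

Derivation:
Round 1 (k=18): L=180 R=197
Round 2 (k=31): L=197 R=86
Round 3 (k=29): L=86 R=0
Round 4 (k=8): L=0 R=81
Round 5 (k=20): L=81 R=91
Round 6 (k=35): L=91 R=41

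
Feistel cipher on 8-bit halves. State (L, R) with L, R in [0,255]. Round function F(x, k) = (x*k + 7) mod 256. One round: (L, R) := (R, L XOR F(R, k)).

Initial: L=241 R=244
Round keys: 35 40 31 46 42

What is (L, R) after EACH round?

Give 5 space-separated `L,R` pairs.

Round 1 (k=35): L=244 R=146
Round 2 (k=40): L=146 R=35
Round 3 (k=31): L=35 R=214
Round 4 (k=46): L=214 R=88
Round 5 (k=42): L=88 R=161

Answer: 244,146 146,35 35,214 214,88 88,161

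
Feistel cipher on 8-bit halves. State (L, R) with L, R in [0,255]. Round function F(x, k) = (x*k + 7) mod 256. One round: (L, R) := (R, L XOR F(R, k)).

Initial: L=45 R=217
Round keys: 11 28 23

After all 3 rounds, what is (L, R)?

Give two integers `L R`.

Round 1 (k=11): L=217 R=119
Round 2 (k=28): L=119 R=210
Round 3 (k=23): L=210 R=146

Answer: 210 146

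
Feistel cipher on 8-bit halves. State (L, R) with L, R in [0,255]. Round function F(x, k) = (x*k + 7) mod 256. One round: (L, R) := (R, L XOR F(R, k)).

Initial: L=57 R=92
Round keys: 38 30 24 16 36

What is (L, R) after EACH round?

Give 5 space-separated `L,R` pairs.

Answer: 92,150 150,199 199,57 57,80 80,126

Derivation:
Round 1 (k=38): L=92 R=150
Round 2 (k=30): L=150 R=199
Round 3 (k=24): L=199 R=57
Round 4 (k=16): L=57 R=80
Round 5 (k=36): L=80 R=126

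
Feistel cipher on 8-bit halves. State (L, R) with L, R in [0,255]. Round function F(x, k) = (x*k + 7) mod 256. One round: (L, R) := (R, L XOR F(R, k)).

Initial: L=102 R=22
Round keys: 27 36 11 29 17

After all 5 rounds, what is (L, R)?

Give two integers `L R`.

Round 1 (k=27): L=22 R=63
Round 2 (k=36): L=63 R=245
Round 3 (k=11): L=245 R=177
Round 4 (k=29): L=177 R=225
Round 5 (k=17): L=225 R=73

Answer: 225 73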